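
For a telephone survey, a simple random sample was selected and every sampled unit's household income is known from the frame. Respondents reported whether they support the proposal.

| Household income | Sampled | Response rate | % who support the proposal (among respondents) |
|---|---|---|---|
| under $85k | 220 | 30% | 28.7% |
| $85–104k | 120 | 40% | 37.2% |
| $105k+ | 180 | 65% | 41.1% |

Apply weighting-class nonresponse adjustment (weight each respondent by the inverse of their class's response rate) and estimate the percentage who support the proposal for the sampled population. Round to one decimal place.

35.0%

Inverse-response-rate weighting restores each class to its sampled count, so class totals weight by n_sampled:
  under $85k: 220 × 28.7 = 6314
  $85–104k: 120 × 37.2 = 4464
  $105k+: 180 × 41.1 = 7398
Adjusted estimate = 18,176 / 520 = 34.9538 → 35.0%.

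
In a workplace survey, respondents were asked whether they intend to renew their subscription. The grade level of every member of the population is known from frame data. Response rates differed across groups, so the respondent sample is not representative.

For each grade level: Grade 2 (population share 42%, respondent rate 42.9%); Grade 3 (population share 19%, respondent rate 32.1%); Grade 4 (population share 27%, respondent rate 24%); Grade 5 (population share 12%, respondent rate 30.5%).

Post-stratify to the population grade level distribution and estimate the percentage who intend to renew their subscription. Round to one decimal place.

Post-stratification weights by population share, not respondent share:
  Grade 2: 0.42 × 42.9 = 18.018
  Grade 3: 0.19 × 32.1 = 6.099
  Grade 4: 0.27 × 24 = 6.48
  Grade 5: 0.12 × 30.5 = 3.66
Post-stratified estimate = 34.257 → 34.3%.

34.3%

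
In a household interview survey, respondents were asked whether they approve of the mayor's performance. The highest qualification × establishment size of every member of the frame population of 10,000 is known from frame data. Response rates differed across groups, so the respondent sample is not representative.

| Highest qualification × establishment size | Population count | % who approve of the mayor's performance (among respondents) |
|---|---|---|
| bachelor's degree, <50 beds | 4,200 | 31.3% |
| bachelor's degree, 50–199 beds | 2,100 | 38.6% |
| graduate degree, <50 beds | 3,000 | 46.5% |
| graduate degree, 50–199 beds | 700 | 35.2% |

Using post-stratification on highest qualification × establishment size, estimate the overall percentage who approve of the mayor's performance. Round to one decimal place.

37.7%

Post-stratification weights by population share, not respondent share:
  bachelor's degree, <50 beds: (4,200/10,000) × 31.3 = 13.146
  bachelor's degree, 50–199 beds: (2,100/10,000) × 38.6 = 8.106
  graduate degree, <50 beds: (3,000/10,000) × 46.5 = 13.95
  graduate degree, 50–199 beds: (700/10,000) × 35.2 = 2.464
Post-stratified estimate = 37.666 → 37.7%.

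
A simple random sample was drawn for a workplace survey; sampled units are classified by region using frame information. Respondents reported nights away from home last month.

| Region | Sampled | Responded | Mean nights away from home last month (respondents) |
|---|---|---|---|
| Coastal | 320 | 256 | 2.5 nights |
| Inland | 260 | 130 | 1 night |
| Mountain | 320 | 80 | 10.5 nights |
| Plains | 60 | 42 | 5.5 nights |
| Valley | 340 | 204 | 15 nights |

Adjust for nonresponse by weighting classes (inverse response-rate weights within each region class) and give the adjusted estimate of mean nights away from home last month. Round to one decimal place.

Response rates by class: Coastal 256/320 = 80%, Inland 130/260 = 50%, Mountain 80/320 = 25%, Plains 42/60 = 70%, Valley 204/340 = 60%.
Weighting each respondent by the inverse class response rate inflates each class back to its sampled size, so the class weight is n_sampled:
  Coastal: 320 × 2.5 = 800
  Inland: 260 × 1 = 260
  Mountain: 320 × 10.5 = 3360
  Plains: 60 × 5.5 = 330
  Valley: 340 × 15 = 5100
Adjusted estimate = 9850 / 1,300 = 7.57692 → 7.6.

7.6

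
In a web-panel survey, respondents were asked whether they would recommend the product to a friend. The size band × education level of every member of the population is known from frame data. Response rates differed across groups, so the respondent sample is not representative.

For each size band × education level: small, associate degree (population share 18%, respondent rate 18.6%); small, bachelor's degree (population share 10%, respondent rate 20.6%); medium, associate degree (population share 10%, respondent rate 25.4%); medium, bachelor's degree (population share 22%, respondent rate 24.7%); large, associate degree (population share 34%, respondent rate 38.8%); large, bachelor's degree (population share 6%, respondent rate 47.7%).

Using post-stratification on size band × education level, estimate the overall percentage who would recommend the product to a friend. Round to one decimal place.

29.4%

Post-stratification weights by population share, not respondent share:
  small, associate degree: 0.18 × 18.6 = 3.348
  small, bachelor's degree: 0.1 × 20.6 = 2.06
  medium, associate degree: 0.1 × 25.4 = 2.54
  medium, bachelor's degree: 0.22 × 24.7 = 5.434
  large, associate degree: 0.34 × 38.8 = 13.192
  large, bachelor's degree: 0.06 × 47.7 = 2.862
Post-stratified estimate = 29.436 → 29.4%.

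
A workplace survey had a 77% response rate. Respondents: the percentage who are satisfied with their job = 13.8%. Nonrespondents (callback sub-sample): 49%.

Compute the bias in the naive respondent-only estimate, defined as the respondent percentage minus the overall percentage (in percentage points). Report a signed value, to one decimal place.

-8.1 percentage points

Nonresponse fraction = 1 − 0.77 = 0.23.
Bias = (nonresponse fraction) × (respondent percentage − nonrespondent percentage)
     = 0.23 × (13.8 − 49) = 0.23 × -35.2 = -8.096.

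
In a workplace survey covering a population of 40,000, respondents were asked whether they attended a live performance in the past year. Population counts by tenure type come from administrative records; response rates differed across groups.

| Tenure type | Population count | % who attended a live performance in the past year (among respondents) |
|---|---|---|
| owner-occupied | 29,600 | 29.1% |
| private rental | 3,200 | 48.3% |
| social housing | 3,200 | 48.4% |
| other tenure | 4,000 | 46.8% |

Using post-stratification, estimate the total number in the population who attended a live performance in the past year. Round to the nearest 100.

Each cell contributes its population count × the respondent rate:
  owner-occupied: 29,600 × 29.1% = 8613.6
  private rental: 3,200 × 48.3% = 1545.6
  social housing: 3,200 × 48.4% = 1548.8
  other tenure: 4,000 × 46.8% = 1872
Estimated total = 13,580 → 13,600.

13,600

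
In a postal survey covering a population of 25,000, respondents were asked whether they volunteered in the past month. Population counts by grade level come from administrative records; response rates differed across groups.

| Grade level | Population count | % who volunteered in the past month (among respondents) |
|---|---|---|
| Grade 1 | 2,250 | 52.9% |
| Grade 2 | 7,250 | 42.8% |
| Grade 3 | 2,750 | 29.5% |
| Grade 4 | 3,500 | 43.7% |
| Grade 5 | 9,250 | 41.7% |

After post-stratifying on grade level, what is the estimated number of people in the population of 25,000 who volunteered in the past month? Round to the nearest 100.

Each cell contributes its population count × the respondent rate:
  Grade 1: 2,250 × 52.9% = 1190.25
  Grade 2: 7,250 × 42.8% = 3103
  Grade 3: 2,750 × 29.5% = 811.25
  Grade 4: 3,500 × 43.7% = 1529.5
  Grade 5: 9,250 × 41.7% = 3857.25
Estimated total = 10491.2 → 10,500.

10,500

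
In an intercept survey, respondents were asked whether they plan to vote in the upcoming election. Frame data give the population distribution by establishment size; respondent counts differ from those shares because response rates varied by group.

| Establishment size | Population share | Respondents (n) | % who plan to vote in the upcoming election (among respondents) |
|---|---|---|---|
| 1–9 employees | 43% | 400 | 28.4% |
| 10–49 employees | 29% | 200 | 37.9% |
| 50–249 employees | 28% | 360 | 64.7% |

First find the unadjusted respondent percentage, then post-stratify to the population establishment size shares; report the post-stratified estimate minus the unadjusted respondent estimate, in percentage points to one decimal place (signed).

-2.7 percentage points

Without adjustment, the pooled respondent share is:
  (400/960)×28.4 + (200/960)×37.9 + (360/960)×64.7 = 43.9917%
Reweighting by population establishment size shares:
  0.43×28.4 + 0.29×37.9 + 0.28×64.7 = 41.319%
Difference = 41.319 − 43.9917 = -2.6727 pp.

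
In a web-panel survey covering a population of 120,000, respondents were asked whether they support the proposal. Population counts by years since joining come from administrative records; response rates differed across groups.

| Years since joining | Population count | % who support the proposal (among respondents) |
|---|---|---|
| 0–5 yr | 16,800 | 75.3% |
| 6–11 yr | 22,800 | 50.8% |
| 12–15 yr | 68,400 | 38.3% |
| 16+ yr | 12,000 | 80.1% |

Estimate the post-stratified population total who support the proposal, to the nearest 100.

Apply each group's respondent rate to its population count:
  0–5 yr: 16,800 × 75.3% = 12650.4
  6–11 yr: 22,800 × 50.8% = 11582.4
  12–15 yr: 68,400 × 38.3% = 26197.2
  16+ yr: 12,000 × 80.1% = 9612
Estimated total = 60,042 → 60,000.

60,000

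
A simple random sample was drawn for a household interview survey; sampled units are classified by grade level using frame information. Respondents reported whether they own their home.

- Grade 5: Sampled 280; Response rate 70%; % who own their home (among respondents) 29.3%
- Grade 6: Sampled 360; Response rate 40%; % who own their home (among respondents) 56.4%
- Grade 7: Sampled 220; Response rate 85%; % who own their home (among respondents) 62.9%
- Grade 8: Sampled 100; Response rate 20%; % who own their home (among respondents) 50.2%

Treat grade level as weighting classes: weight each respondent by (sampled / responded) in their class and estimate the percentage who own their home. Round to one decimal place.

49.3%

Each respondent's weight = sampled/responded in their class; summing within a class gives n_sampled, so:
  Grade 5: 280 × 29.3 = 8204
  Grade 6: 360 × 56.4 = 20,304
  Grade 7: 220 × 62.9 = 13,838
  Grade 8: 100 × 50.2 = 5020
Adjusted estimate = 47,366 / 960 = 49.3396 → 49.3%.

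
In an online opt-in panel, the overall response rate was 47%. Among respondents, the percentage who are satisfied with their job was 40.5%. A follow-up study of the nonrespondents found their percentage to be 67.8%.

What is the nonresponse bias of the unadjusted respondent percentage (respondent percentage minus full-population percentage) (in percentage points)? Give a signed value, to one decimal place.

Nonresponse fraction = 1 − 0.47 = 0.53.
Bias = (nonresponse fraction) × (respondent percentage − nonrespondent percentage)
     = 0.53 × (40.5 − 67.8) = 0.53 × -27.3 = -14.469.

-14.5 percentage points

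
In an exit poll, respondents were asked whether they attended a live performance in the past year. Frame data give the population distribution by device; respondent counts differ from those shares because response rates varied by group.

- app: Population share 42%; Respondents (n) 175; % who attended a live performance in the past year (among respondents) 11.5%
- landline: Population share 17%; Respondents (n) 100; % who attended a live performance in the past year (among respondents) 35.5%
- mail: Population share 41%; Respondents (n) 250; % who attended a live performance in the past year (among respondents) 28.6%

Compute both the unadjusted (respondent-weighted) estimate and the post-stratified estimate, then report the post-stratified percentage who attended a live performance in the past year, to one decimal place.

Naive respondent-only estimate (weights = respondent counts):
  (175/525)×11.5 + (100/525)×35.5 + (250/525)×28.6 = 24.2143%
Reweighting by population device shares:
  0.42×11.5 + 0.17×35.5 + 0.41×28.6 = 22.591%

22.6%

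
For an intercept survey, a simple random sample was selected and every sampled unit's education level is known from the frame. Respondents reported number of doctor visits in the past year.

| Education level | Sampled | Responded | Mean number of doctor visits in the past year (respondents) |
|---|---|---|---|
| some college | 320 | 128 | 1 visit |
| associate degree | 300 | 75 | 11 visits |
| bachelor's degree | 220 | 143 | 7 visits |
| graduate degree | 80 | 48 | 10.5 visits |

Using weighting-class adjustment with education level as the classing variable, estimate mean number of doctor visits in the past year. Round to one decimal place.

6.5

Response rates by class: some college 128/320 = 40%, associate degree 75/300 = 25%, bachelor's degree 143/220 = 65%, graduate degree 48/80 = 60%.
Inverse-response-rate weighting restores each class to its sampled count, so class totals weight by n_sampled:
  some college: 320 × 1 = 320
  associate degree: 300 × 11 = 3300
  bachelor's degree: 220 × 7 = 1540
  graduate degree: 80 × 10.5 = 840
Adjusted estimate = 6000 / 920 = 6.52174 → 6.5.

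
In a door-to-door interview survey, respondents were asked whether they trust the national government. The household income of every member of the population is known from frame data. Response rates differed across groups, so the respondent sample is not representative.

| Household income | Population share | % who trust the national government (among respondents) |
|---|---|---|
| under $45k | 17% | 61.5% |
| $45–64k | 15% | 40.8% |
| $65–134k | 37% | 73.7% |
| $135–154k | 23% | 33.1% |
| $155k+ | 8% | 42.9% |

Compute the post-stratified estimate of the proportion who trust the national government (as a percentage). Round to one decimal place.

54.9%

Post-stratification weights by population share, not respondent share:
  under $45k: 0.17 × 61.5 = 10.455
  $45–64k: 0.15 × 40.8 = 6.12
  $65–134k: 0.37 × 73.7 = 27.269
  $135–154k: 0.23 × 33.1 = 7.613
  $155k+: 0.08 × 42.9 = 3.432
Post-stratified estimate = 54.889 → 54.9%.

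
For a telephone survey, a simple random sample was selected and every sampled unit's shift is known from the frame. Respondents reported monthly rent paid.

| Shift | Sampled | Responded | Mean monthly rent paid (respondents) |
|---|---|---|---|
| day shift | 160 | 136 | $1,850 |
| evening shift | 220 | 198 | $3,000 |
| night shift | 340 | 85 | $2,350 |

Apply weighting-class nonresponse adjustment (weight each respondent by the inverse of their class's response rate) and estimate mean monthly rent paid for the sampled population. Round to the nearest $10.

$2,440

Class response rates: day shift 136/160 = 85%, evening shift 198/220 = 90%, night shift 85/340 = 25%.
Inverse-response-rate weighting restores each class to its sampled count, so class totals weight by n_sampled:
  day shift: 160 × 1850 = 296,000
  evening shift: 220 × 3000 = 660,000
  night shift: 340 × 2350 = 799,000
Adjusted estimate = 1,755,000 / 720 = 2437.5 → $2,440.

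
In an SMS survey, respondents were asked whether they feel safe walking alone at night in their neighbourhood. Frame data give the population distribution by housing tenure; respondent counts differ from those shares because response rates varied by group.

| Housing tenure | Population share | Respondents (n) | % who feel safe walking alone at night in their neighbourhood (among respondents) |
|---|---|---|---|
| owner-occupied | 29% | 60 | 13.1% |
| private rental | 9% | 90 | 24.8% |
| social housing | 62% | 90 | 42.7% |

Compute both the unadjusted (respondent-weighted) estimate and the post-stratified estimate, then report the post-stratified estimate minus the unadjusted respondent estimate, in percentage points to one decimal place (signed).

+3.9 percentage points

Without adjustment, the pooled respondent share is:
  (60/240)×13.1 + (90/240)×24.8 + (90/240)×42.7 = 28.5875%
Reweighting by population housing tenure shares:
  0.29×13.1 + 0.09×24.8 + 0.62×42.7 = 32.505%
Difference = 32.505 − 28.5875 = 3.9175 pp.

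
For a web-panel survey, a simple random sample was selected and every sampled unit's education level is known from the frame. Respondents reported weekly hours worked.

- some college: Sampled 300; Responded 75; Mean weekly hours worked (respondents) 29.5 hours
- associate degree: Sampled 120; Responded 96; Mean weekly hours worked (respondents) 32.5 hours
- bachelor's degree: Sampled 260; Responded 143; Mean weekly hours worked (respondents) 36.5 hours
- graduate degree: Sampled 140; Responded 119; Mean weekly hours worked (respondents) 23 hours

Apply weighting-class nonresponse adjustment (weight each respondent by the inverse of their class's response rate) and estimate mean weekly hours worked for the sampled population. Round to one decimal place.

31.0

Response rates by class: some college 75/300 = 25%, associate degree 96/120 = 80%, bachelor's degree 143/260 = 55%, graduate degree 119/140 = 85%.
Inverse-response-rate weighting restores each class to its sampled count, so class totals weight by n_sampled:
  some college: 300 × 29.5 = 8850
  associate degree: 120 × 32.5 = 3900
  bachelor's degree: 260 × 36.5 = 9490
  graduate degree: 140 × 23 = 3220
Adjusted estimate = 25,460 / 820 = 31.0488 → 31.0.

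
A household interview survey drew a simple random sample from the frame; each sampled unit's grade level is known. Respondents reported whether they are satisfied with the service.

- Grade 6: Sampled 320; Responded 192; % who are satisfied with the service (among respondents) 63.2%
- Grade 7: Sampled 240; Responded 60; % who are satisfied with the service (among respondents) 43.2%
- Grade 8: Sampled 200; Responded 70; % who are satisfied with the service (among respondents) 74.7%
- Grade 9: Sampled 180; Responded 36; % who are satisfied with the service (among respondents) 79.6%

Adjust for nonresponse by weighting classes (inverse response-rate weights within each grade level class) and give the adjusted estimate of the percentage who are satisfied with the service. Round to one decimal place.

63.7%

Class response rates: Grade 6 192/320 = 60%, Grade 7 60/240 = 25%, Grade 8 70/200 = 35%, Grade 9 36/180 = 20%.
Inverse-response-rate weighting restores each class to its sampled count, so class totals weight by n_sampled:
  Grade 6: 320 × 63.2 = 20,224
  Grade 7: 240 × 43.2 = 10,368
  Grade 8: 200 × 74.7 = 14,940
  Grade 9: 180 × 79.6 = 14328
Adjusted estimate = 59,860 / 940 = 63.6809 → 63.7%.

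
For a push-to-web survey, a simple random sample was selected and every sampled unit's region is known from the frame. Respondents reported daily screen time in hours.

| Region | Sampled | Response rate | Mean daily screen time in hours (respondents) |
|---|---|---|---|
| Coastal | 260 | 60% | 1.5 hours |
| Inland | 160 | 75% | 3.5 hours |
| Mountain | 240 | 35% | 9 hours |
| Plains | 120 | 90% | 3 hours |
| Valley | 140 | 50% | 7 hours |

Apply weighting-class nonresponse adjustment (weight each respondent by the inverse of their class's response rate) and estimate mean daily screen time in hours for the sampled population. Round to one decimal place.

4.8

Inverse-response-rate weighting restores each class to its sampled count, so class totals weight by n_sampled:
  Coastal: 260 × 1.5 = 390
  Inland: 160 × 3.5 = 560
  Mountain: 240 × 9 = 2160
  Plains: 120 × 3 = 360
  Valley: 140 × 7 = 980
Adjusted estimate = 4450 / 920 = 4.83696 → 4.8.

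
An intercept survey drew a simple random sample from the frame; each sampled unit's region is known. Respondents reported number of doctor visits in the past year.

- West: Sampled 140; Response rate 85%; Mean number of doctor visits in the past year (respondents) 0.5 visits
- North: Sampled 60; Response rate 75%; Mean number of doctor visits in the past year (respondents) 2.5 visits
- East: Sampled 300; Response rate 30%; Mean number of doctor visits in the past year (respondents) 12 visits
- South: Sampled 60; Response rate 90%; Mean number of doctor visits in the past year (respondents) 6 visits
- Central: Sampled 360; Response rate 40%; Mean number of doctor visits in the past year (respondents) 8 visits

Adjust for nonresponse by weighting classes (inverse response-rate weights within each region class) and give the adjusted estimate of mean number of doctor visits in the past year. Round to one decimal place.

7.7

With weight = n_sampled/n_responded per class, the weighted class total is n_sampled:
  West: 140 × 0.5 = 70
  North: 60 × 2.5 = 150
  East: 300 × 12 = 3600
  South: 60 × 6 = 360
  Central: 360 × 8 = 2880
Adjusted estimate = 7060 / 920 = 7.67391 → 7.7.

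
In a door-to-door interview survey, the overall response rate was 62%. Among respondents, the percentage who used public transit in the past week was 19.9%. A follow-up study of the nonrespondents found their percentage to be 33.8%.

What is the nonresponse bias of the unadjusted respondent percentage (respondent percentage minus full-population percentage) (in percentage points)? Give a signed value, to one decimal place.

-5.3 percentage points

Nonresponse fraction = 1 − 0.62 = 0.38.
Bias = (nonresponse fraction) × (respondent percentage − nonrespondent percentage)
     = 0.38 × (19.9 − 33.8) = 0.38 × -13.9 = -5.282.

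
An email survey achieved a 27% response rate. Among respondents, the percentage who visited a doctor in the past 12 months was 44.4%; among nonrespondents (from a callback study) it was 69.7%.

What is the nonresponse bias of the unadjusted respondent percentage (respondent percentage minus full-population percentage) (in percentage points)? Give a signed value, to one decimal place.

-18.5 percentage points

Nonresponse fraction = 1 − 0.27 = 0.73.
Bias = (nonresponse fraction) × (respondent percentage − nonrespondent percentage)
     = 0.73 × (44.4 − 69.7) = 0.73 × -25.3 = -18.469.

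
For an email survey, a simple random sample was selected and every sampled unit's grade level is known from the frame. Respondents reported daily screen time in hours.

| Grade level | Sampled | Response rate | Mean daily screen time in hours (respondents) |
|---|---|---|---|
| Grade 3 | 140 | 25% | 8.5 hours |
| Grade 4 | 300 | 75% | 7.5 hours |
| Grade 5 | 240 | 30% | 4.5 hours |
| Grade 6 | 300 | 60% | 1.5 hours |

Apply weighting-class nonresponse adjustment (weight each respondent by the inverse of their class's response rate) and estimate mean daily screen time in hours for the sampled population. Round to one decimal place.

5.1

Each respondent's weight = sampled/responded in their class; summing within a class gives n_sampled, so:
  Grade 3: 140 × 8.5 = 1190
  Grade 4: 300 × 7.5 = 2250
  Grade 5: 240 × 4.5 = 1080
  Grade 6: 300 × 1.5 = 450
Adjusted estimate = 4970 / 980 = 5.07143 → 5.1.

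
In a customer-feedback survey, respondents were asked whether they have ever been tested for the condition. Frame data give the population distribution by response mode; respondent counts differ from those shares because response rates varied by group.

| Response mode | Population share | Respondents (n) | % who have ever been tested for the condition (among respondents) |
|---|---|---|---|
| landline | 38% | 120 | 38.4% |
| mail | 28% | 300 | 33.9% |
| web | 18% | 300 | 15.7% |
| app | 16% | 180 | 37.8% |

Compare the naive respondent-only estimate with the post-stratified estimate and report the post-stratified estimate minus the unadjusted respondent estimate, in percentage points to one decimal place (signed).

Unadjusted (pooled respondent) estimate weights by respondent counts:
  (120/900)×38.4 + (300/900)×33.9 + (300/900)×15.7 + (180/900)×37.8 = 29.2133%
Post-stratified estimate weights by population shares:
  0.38×38.4 + 0.28×33.9 + 0.18×15.7 + 0.16×37.8 = 32.958%
Difference = 32.958 − 29.2133 = 3.7447 pp.

+3.7 percentage points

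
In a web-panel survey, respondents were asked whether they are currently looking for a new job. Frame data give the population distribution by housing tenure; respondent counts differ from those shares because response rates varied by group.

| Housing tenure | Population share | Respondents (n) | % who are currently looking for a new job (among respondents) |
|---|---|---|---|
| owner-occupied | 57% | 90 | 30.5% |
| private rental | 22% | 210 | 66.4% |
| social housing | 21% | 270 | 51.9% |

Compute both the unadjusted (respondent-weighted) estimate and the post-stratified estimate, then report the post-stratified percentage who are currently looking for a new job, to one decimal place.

42.9%

Naive respondent-only estimate (weights = respondent counts):
  (90/570)×30.5 + (210/570)×66.4 + (270/570)×51.9 = 53.8632%
Post-stratifying to population shares instead:
  0.57×30.5 + 0.22×66.4 + 0.21×51.9 = 42.892%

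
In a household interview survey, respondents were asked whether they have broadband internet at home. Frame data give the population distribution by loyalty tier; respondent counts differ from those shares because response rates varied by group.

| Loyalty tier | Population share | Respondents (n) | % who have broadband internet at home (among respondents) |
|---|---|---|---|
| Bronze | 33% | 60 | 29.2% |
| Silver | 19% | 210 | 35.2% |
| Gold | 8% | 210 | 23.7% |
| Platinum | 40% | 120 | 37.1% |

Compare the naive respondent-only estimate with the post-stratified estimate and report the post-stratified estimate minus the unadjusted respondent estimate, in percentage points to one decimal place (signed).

+2.1 percentage points

Without adjustment, the pooled respondent share is:
  (60/600)×29.2 + (210/600)×35.2 + (210/600)×23.7 + (120/600)×37.1 = 30.955%
Post-stratified estimate weights by population shares:
  0.33×29.2 + 0.19×35.2 + 0.08×23.7 + 0.4×37.1 = 33.06%
Difference = 33.06 − 30.955 = 2.105 pp.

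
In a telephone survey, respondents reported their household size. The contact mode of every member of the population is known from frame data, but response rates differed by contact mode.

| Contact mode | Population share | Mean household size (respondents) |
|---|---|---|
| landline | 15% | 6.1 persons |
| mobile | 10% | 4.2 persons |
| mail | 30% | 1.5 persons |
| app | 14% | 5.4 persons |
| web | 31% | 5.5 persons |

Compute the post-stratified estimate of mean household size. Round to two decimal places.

Each cell contributes population-share × respondent value:
  landline: 0.15 × 6.1 = 0.915
  mobile: 0.1 × 4.2 = 0.42
  mail: 0.3 × 1.5 = 0.45
  app: 0.14 × 5.4 = 0.756
  web: 0.31 × 5.5 = 1.705
Post-stratified estimate = 4.246 → 4.25.

4.25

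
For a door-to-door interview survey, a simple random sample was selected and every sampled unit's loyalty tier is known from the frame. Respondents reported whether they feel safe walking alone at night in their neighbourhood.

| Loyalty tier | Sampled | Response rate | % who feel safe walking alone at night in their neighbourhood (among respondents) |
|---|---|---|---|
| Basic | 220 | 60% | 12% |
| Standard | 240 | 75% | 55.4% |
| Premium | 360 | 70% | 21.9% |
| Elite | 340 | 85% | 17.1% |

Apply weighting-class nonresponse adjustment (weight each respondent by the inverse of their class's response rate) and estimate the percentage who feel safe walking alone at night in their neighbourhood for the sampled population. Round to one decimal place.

25.5%

Inverse-response-rate weighting restores each class to its sampled count, so class totals weight by n_sampled:
  Basic: 220 × 12 = 2640
  Standard: 240 × 55.4 = 13,296
  Premium: 360 × 21.9 = 7884
  Elite: 340 × 17.1 = 5814
Adjusted estimate = 29,634 / 1,160 = 25.5466 → 25.5%.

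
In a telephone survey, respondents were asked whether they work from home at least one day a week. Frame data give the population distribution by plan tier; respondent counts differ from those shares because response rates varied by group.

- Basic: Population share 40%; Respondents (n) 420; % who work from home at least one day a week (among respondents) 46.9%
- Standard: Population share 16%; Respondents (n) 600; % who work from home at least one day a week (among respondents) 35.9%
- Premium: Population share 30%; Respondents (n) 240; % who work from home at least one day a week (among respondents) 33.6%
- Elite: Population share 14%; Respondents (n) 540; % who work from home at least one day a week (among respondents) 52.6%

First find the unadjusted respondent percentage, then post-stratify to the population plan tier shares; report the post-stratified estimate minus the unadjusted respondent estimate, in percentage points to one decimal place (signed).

-1.2 percentage points

Naive respondent-only estimate (weights = respondent counts):
  (420/1800)×46.9 + (600/1800)×35.9 + (240/1800)×33.6 + (540/1800)×52.6 = 43.17%
Post-stratifying to population shares instead:
  0.4×46.9 + 0.16×35.9 + 0.3×33.6 + 0.14×52.6 = 41.948%
Difference = 41.948 − 43.17 = -1.222 pp.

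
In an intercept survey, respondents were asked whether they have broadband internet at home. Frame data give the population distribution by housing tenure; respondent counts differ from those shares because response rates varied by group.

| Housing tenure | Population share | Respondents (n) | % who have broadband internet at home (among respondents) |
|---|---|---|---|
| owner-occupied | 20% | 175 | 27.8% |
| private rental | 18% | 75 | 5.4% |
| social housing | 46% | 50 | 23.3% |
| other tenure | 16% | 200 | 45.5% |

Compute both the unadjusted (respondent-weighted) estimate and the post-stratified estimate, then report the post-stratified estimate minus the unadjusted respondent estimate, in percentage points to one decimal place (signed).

-6.5 percentage points

Unadjusted (pooled respondent) estimate weights by respondent counts:
  (175/500)×27.8 + (75/500)×5.4 + (50/500)×23.3 + (200/500)×45.5 = 31.07%
Post-stratifying to population shares instead:
  0.2×27.8 + 0.18×5.4 + 0.46×23.3 + 0.16×45.5 = 24.53%
Difference = 24.53 − 31.07 = -6.54 pp.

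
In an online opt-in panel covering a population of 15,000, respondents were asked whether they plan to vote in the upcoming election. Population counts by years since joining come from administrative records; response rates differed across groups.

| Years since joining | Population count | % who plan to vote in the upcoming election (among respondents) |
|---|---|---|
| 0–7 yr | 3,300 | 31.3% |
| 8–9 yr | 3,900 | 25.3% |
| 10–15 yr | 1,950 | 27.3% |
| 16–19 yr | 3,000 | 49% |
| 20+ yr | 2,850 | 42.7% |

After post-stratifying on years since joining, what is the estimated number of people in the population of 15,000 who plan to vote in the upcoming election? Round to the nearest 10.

5,240

Each cell contributes its population count × the respondent rate:
  0–7 yr: 3,300 × 31.3% = 1032.9
  8–9 yr: 3,900 × 25.3% = 986.7
  10–15 yr: 1,950 × 27.3% = 532.35
  16–19 yr: 3,000 × 49% = 1470
  20+ yr: 2,850 × 42.7% = 1216.95
Estimated total = 5238.9 → 5,240.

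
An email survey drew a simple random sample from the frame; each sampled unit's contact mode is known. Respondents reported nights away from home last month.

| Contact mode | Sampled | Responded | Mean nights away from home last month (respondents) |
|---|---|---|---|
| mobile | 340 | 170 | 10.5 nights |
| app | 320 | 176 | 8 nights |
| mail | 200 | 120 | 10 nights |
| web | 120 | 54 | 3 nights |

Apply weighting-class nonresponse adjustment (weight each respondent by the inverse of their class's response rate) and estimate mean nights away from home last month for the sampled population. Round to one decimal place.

8.7

Class response rates: mobile 170/340 = 50%, app 176/320 = 55%, mail 120/200 = 60%, web 54/120 = 45%.
Weighting each respondent by the inverse class response rate inflates each class back to its sampled size, so the class weight is n_sampled:
  mobile: 340 × 10.5 = 3570
  app: 320 × 8 = 2560
  mail: 200 × 10 = 2000
  web: 120 × 3 = 360
Adjusted estimate = 8490 / 980 = 8.66327 → 8.7.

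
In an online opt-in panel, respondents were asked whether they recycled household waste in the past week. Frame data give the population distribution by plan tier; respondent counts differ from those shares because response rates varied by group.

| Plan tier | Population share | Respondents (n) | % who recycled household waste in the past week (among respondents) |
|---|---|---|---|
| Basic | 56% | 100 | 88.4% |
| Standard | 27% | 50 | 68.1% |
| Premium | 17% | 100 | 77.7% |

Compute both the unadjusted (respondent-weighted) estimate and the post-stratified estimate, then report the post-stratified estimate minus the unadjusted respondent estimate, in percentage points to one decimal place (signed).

+1.0 percentage points

Unadjusted (pooled respondent) estimate weights by respondent counts:
  (100/250)×88.4 + (50/250)×68.1 + (100/250)×77.7 = 80.06%
Post-stratified estimate weights by population shares:
  0.56×88.4 + 0.27×68.1 + 0.17×77.7 = 81.1%
Difference = 81.1 − 80.06 = 1.04 pp.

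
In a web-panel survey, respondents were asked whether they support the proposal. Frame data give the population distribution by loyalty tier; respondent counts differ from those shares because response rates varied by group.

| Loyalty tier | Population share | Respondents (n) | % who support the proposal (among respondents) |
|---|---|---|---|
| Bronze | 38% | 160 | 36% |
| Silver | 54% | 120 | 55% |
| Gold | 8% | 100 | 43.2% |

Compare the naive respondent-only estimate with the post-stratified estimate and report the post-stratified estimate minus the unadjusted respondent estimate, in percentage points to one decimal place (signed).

Unadjusted (pooled respondent) estimate weights by respondent counts:
  (160/380)×36 + (120/380)×55 + (100/380)×43.2 = 43.8947%
Reweighting by population loyalty tier shares:
  0.38×36 + 0.54×55 + 0.08×43.2 = 46.836%
Difference = 46.836 − 43.8947 = 2.9413 pp.

+2.9 percentage points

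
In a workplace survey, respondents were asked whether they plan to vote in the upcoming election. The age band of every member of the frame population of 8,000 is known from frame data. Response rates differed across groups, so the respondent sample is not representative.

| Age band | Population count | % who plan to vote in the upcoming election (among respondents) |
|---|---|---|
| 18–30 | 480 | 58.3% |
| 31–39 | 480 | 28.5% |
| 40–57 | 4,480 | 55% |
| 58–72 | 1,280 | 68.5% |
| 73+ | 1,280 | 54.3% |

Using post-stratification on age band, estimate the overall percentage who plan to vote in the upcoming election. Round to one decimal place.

55.7%

Each cell contributes population-share × respondent value:
  18–30: (480/8,000) × 58.3 = 3.498
  31–39: (480/8,000) × 28.5 = 1.71
  40–57: (4,480/8,000) × 55 = 30.8
  58–72: (1,280/8,000) × 68.5 = 10.96
  73+: (1,280/8,000) × 54.3 = 8.688
Post-stratified estimate = 55.656 → 55.7%.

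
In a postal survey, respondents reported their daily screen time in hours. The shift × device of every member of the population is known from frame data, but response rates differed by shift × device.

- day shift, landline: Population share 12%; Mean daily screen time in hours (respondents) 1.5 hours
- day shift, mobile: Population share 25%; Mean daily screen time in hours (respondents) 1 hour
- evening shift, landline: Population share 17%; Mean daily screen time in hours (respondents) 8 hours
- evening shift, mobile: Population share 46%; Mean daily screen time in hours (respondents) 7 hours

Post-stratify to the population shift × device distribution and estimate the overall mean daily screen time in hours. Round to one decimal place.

Each cell contributes population-share × respondent value:
  day shift, landline: 0.12 × 1.5 = 0.18
  day shift, mobile: 0.25 × 1 = 0.25
  evening shift, landline: 0.17 × 8 = 1.36
  evening shift, mobile: 0.46 × 7 = 3.22
Post-stratified estimate = 5.01 → 5.0.

5.0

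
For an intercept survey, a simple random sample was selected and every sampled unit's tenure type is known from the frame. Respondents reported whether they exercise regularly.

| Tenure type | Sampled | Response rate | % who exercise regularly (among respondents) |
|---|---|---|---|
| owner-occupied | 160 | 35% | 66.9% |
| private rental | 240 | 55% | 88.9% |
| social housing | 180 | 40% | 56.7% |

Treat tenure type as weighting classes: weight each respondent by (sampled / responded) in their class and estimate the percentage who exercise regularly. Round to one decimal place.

Each respondent's weight = sampled/responded in their class; summing within a class gives n_sampled, so:
  owner-occupied: 160 × 66.9 = 10,704
  private rental: 240 × 88.9 = 21,336
  social housing: 180 × 56.7 = 10,206
Adjusted estimate = 42,246 / 580 = 72.8379 → 72.8%.

72.8%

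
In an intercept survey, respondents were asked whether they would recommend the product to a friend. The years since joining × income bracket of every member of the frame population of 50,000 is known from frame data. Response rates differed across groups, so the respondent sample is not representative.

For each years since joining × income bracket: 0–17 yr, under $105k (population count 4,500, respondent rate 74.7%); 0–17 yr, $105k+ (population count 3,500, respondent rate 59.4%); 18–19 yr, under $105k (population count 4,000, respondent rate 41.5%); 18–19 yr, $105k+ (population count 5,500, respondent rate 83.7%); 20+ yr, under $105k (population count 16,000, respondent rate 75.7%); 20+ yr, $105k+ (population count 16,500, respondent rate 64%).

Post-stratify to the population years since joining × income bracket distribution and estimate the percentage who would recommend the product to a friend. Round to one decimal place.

Each cell contributes population-share × respondent value:
  0–17 yr, under $105k: (4,500/50,000) × 74.7 = 6.723
  0–17 yr, $105k+: (3,500/50,000) × 59.4 = 4.158
  18–19 yr, under $105k: (4,000/50,000) × 41.5 = 3.32
  18–19 yr, $105k+: (5,500/50,000) × 83.7 = 9.207
  20+ yr, under $105k: (16,000/50,000) × 75.7 = 24.224
  20+ yr, $105k+: (16,500/50,000) × 64 = 21.12
Post-stratified estimate = 68.752 → 68.8%.

68.8%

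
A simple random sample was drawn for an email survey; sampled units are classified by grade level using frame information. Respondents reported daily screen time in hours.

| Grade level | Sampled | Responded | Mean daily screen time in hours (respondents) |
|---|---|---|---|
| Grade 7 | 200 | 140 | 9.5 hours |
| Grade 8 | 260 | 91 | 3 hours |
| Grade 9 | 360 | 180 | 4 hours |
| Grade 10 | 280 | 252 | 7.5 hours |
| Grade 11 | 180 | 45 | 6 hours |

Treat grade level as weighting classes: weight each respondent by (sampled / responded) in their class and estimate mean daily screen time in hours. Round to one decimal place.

5.7

Response rates by class: Grade 7 140/200 = 70%, Grade 8 91/260 = 35%, Grade 9 180/360 = 50%, Grade 10 252/280 = 90%, Grade 11 45/180 = 25%.
Each respondent's weight = sampled/responded in their class; summing within a class gives n_sampled, so:
  Grade 7: 200 × 9.5 = 1900
  Grade 8: 260 × 3 = 780
  Grade 9: 360 × 4 = 1440
  Grade 10: 280 × 7.5 = 2100
  Grade 11: 180 × 6 = 1080
Adjusted estimate = 7300 / 1,280 = 5.70312 → 5.7.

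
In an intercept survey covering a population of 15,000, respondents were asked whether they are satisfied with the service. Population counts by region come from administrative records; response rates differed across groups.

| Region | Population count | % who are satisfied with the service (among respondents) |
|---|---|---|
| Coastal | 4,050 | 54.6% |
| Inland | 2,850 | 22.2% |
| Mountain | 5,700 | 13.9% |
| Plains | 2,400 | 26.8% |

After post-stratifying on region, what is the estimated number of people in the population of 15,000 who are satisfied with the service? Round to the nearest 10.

4,280

Apply each group's respondent rate to its population count:
  Coastal: 4,050 × 54.6% = 2211.3
  Inland: 2,850 × 22.2% = 632.7
  Mountain: 5,700 × 13.9% = 792.3
  Plains: 2,400 × 26.8% = 643.2
Estimated total = 4279.5 → 4,280.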